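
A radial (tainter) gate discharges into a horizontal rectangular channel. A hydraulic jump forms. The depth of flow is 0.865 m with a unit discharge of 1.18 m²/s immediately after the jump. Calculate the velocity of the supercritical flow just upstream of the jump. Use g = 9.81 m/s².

V₁ = 4.14 m/s

V₂ = q/y₂ = 1.18/0.865 = 1.36 m/s; Fr₂ = V₂/√(g·y₂) = 0.468.
From the momentum equation (using Fr₂), y₁/y₂ = ½[√(1 + 8Fr₂²) − 1] = ½[√2.754 − 1] = 0.330.
y₁ = 0.330 × 0.865 = 0.285 m.
V₁ = q/y₁ = 1.18/0.285 = 4.14 m/s.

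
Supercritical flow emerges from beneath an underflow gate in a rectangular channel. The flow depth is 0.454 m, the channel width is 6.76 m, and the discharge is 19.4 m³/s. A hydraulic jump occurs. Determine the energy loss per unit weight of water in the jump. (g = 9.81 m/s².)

ΔE = 0.637 m

q = Q/b = 19.4/6.76 = 2.87 m²/s; V₁ = q/y₁ = 6.32 m/s. Fr₁ = V₁/√(g·y₁) = 3.00.
By Bélanger, y₂/y₁ = ½[√(1 + 8Fr₁²) − 1] = ½[√72.77 − 1] = 3.77.
y₂ = 3.77 × 0.454 = 1.71 m.
V₂ = q/y₂ = 2.87/1.71 = 1.68 m/s. E₁ = y₁ + V₁²/2g = 2.49 m; E₂ = y₂ + V₂²/2g = 1.85 m. ΔE = E₁ − E₂ = 0.637 m.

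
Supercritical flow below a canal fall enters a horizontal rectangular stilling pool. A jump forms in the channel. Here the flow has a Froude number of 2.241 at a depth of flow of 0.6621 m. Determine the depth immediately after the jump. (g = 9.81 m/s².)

Fr₁ = 2.241 (given).
Conjugate-depth relation: y₂/y₁ = ½[√(1 + 8Fr₁²) − 1] = ½[√41.177 − 1] = 2.708.
y₂ = 2.708 × 0.6621 = 1.793 m.

y₂ = 1.793 m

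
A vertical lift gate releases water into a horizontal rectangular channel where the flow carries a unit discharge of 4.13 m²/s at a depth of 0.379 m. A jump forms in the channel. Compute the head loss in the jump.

V₁ = q/y₁ = 4.13/0.379 = 10.9 m/s. Fr₁ = V₁/√(g·y₁) = 10.9/√(9.81×0.379) = 5.65.
Conjugate-depth relation: y₂/y₁ = ½[√(1 + 8Fr₁²) − 1] = ½[√256.5 − 1] = 7.51.
y₂ = 7.51 × 0.379 = 2.85 m.
V₂ = q/y₂ = 4.13/2.85 = 1.45 m/s. E₁ = y₁ + V₁²/2g = 6.43 m; E₂ = y₂ + V₂²/2g = 2.95 m. ΔE = E₁ − E₂ = 3.48 m.

ΔE = 3.48 m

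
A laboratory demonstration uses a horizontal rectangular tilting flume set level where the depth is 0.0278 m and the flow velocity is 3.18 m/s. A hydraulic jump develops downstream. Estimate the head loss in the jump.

ΔE = 0.310 m

Fr₁ = V₁/√(g·y₁) = 3.18/√(9.81×0.0278) = 6.09.
Sequent-depth ratio: y₂/y₁ = ½[√(1 + 8Fr₁²) − 1] = ½[√297.6 − 1] = 8.13.
y₂ = 8.13 × 0.0278 = 0.226 m.
q = V₁·y₁ = 3.18 × 0.0278 = 0.0884 m²/s. V₂ = q/y₂ = 0.0884/0.226 = 0.391 m/s. E₁ = y₁ + V₁²/2g = 0.543 m; E₂ = y₂ + V₂²/2g = 0.234 m. ΔE = E₁ − E₂ = 0.310 m.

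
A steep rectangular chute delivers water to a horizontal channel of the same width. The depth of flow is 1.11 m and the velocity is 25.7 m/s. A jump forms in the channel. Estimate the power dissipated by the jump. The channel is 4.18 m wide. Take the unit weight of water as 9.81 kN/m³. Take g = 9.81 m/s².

Fr₁ = V₁/√(g·y₁) = 25.7/√(9.81×1.11) = 7.79.
By Bélanger, y₂/y₁ = ½[√(1 + 8Fr₁²) − 1] = ½[√486.2 − 1] = 10.5.
y₂ = 10.5 × 1.11 = 11.7 m.
q = V₁·y₁ = 25.7 × 1.11 = 28.5 m²/s. V₂ = q/y₂ = 28.5/11.7 = 2.44 m/s. E₁ = y₁ + V₁²/2g = 34.8 m; E₂ = y₂ + V₂²/2g = 12.0 m. ΔE = E₁ − E₂ = 22.8 m.
Q = q·b = 28.5 × 4.18 = 119 m³/s. P = γ·Q·ΔE = 9.81 × 119 × 22.8 = 26656 kW.

P = 26656 kW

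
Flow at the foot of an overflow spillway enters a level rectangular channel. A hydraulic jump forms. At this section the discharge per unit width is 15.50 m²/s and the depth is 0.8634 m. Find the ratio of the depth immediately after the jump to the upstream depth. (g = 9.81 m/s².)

y₂/y₁ = 8.238

V₁ = q/y₁ = 15.50/0.8634 = 17.95 m/s. Fr₁ = V₁/√(g·y₁) = 17.95/√(9.81×0.8634) = 6.168.
From the momentum equation for a rectangular channel, y₂/y₁ = ½[√(1 + 8Fr₁²) − 1] = ½[√305.40 − 1] = 8.238.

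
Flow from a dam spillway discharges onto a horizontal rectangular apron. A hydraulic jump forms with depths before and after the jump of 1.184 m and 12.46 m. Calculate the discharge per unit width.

For a rectangular channel the momentum equation gives q² = ½·g·y₁·y₂·(y₁ + y₂) = ½×9.81×1.184×12.46×13.64 = 987.3.
q = √987.3 = 31.42 m²/s.

q = 31.42 m²/s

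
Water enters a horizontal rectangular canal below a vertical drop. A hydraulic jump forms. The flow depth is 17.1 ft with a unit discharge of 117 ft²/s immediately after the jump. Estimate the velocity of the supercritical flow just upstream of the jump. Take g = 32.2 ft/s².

V₂ = q/y₂ = 117/17.1 = 6.84 ft/s; Fr₂ = V₂/√(g·y₂) = 0.292.
Since the conjugate-depth ratio holds either way, y₁/y₂ = ½[√(1 + 8Fr₂²) − 1] = ½[√1.680 − 1] = 0.148.
y₁ = 0.148 × 17.1 = 2.53 ft.
V₁ = q/y₁ = 117/2.53 = 46.2 ft/s.

V₁ = 46.2 ft/s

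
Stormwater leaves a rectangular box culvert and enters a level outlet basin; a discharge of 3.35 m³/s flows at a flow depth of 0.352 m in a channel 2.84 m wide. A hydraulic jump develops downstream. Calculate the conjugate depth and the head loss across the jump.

q = Q/b = 3.35/2.84 = 1.18 m²/s; V₁ = q/y₁ = 3.35 m/s. Fr₁ = V₁/√(g·y₁) = 1.80.
Conjugate-depth relation: y₂/y₁ = ½[√(1 + 8Fr₁²) − 1] = ½[√27.02 − 1] = 2.10.
y₂ = 2.10 × 0.352 = 0.739 m.
Head loss: ΔE = (y₂ − y₁)³/(4y₁y₂) = (0.739 − 0.352)³/(4×0.352×0.739) = 0.0579/1.04 = 0.0556 m.

y₂ = 0.739 m; ΔE = 0.0556 m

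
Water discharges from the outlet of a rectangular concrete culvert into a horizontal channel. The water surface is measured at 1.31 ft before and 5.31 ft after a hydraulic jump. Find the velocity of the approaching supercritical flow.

For a rectangular channel the momentum equation gives q² = ½·g·y₁·y₂·(y₁ + y₂) = ½×32.2×1.31×5.31×6.62 = 741.
q = √741 = 27.2 ft²/s.
V₁ = q/y₁ = 27.2/1.31 = 20.8 ft/s.

V₁ = 20.8 ft/s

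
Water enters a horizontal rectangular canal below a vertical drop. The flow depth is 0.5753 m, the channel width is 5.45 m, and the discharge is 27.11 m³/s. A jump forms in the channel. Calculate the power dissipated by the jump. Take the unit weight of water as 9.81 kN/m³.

q = Q/b = 27.11/5.45 = 4.974 m²/s; V₁ = q/y₁ = 8.646 m/s. Fr₁ = V₁/√(g·y₁) = 3.640.
Bélanger equation: y₂/y₁ = ½[√(1 + 8Fr₁²) − 1] = ½[√106.98 − 1] = 4.671.
y₂ = 4.671 × 0.5753 = 2.687 m.
V₂ = q/y₂ = 4.974/2.687 = 1.851 m/s. E₁ = y₁ + V₁²/2g = 4.386 m; E₂ = y₂ + V₂²/2g = 2.862 m. ΔE = E₁ − E₂ = 1.524 m.
P = γ·Q·ΔE = 9.81 × 27.11 × 1.524 = 405.2 kW.

P = 405.2 kW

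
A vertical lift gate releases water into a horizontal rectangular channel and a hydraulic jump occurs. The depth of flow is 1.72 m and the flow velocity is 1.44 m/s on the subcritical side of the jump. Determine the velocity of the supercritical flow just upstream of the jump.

V₁ = 7.05 m/s

Fr₂ = V₂/√(g·y₂) = 1.44/√(9.81×1.72) = 0.351.
The Bélanger relation is symmetric: y₁/y₂ = ½[√(1 + 8Fr₂²) − 1] = ½[√1.983 − 1] = 0.204.
y₁ = 0.204 × 1.72 = 0.351 m.
V₁ = q/y₁ = 2.48/0.351 = 7.05 m/s.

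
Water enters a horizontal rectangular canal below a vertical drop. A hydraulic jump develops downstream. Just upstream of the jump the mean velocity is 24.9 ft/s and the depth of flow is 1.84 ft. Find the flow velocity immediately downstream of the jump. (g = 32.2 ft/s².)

Fr₁ = V₁/√(g·y₁) = 24.9/√(32.2×1.84) = 3.23.
Bélanger equation: y₂/y₁ = ½[√(1 + 8Fr₁²) − 1] = ½[√84.72 − 1] = 4.10.
y₂ = 4.10 × 1.84 = 7.55 ft.
q = V₁·y₁ = 24.9 × 1.84 = 45.8 ft²/s.
V₂ = q/y₂ = 45.8/7.55 = 6.07 ft/s.

V₂ = 6.07 ft/s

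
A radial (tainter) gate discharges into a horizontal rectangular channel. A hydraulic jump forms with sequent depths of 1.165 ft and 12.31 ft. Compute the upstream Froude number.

For a rectangular channel the momentum equation gives q² = ½·g·y₁·y₂·(y₁ + y₂) = ½×32.2×1.165×12.31×13.48 = 3111.
q = √3111 = 55.78 ft²/s.
V₁ = q/y₁ = 47.88 ft/s; Fr₁ = V₁/√(g·y₁) = 7.817.

Fr₁ = 7.817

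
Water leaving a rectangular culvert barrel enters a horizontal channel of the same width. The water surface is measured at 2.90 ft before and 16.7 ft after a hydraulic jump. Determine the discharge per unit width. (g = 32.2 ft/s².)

q = 124 ft²/s

For a rectangular channel the momentum equation gives q² = ½·g·y₁·y₂·(y₁ + y₂) = ½×32.2×2.90×16.7×19.6 = 15283.
q = √15283 = 124 ft²/s.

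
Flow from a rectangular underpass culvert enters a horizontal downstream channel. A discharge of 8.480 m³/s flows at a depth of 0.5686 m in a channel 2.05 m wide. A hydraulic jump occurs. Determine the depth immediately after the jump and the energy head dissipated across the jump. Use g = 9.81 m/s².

q = Q/b = 8.480/2.05 = 4.137 m²/s; V₁ = q/y₁ = 7.275 m/s. Fr₁ = V₁/√(g·y₁) = 3.080.
Conjugate-depth relation: y₂/y₁ = ½[√(1 + 8Fr₁²) − 1] = ½[√76.907 − 1] = 3.885.
y₂ = 3.885 × 0.5686 = 2.209 m.
Head loss: ΔE = (y₂ − y₁)³/(4y₁y₂) = (2.209 − 0.5686)³/(4×0.5686×2.209) = 4.414/5.024 = 0.8785 m.

y₂ = 2.209 m; ΔE = 0.8785 m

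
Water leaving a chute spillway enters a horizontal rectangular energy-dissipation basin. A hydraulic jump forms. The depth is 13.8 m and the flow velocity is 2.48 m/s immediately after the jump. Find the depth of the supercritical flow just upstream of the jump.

y₁ = 1.16 m

Fr₂ = V₂/√(g·y₂) = 2.48/√(9.81×13.8) = 0.213.
Applying the sequent-depth relation in reverse, y₁/y₂ = ½[√(1 + 8Fr₂²) − 1] = ½[√1.363 − 1] = 0.0838.
y₁ = 0.0838 × 13.8 = 1.16 m.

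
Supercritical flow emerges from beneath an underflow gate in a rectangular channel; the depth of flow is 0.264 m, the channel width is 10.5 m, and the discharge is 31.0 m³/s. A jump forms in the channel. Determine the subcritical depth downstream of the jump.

y₂ = 2.47 m

q = Q/b = 31.0/10.5 = 2.95 m²/s; V₁ = q/y₁ = 11.2 m/s. Fr₁ = V₁/√(g·y₁) = 6.95.
Bélanger equation: y₂/y₁ = ½[√(1 + 8Fr₁²) − 1] = ½[√387.3 − 1] = 9.34.
y₂ = 9.34 × 0.264 = 2.47 m.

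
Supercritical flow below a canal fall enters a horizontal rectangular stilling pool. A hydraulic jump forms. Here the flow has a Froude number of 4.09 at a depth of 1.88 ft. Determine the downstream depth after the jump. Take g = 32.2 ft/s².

Fr₁ = 4.09 (given).
Sequent-depth ratio: y₂/y₁ = ½[√(1 + 8Fr₁²) − 1] = ½[√134.8 − 1] = 5.31.
y₂ = 5.31 × 1.88 = 9.97 ft.

y₂ = 9.97 ft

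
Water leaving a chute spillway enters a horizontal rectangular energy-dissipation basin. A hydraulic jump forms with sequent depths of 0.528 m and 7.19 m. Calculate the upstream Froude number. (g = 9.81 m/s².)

For a rectangular channel the momentum equation gives q² = ½·g·y₁·y₂·(y₁ + y₂) = ½×9.81×0.528×7.19×7.72 = 144.
q = √144 = 12.0 m²/s.
V₁ = q/y₁ = 22.7 m/s; Fr₁ = V₁/√(g·y₁) = 9.98.

Fr₁ = 9.98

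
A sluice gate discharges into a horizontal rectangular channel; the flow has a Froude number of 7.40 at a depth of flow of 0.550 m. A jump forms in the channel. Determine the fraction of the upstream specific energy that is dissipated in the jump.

Fr₁ = 7.40 (given).
By Bélanger, y₂/y₁ = ½[√(1 + 8Fr₁²) − 1] = ½[√439.1 − 1] = 9.98.
y₂ = 9.98 × 0.550 = 5.49 m.
E₁ = y₁(1 + Fr₁²/2) = 0.550×(1 + 7.40²/2) = 15.6 m. ΔE = (y₂ − y₁)³/(4y₁y₂) = 9.97 m. ΔE/E₁ = 9.97/15.6 = 0.639.

ΔE/E₁ = 0.639 (63.9%)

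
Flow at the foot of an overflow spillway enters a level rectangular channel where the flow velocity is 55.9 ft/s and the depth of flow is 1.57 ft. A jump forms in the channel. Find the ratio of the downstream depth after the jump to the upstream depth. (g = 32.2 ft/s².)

y₂/y₁ = 10.6

Fr₁ = V₁/√(g·y₁) = 55.9/√(32.2×1.57) = 7.86.
Conjugate-depth relation: y₂/y₁ = ½[√(1 + 8Fr₁²) − 1] = ½[√495.5 − 1] = 10.6.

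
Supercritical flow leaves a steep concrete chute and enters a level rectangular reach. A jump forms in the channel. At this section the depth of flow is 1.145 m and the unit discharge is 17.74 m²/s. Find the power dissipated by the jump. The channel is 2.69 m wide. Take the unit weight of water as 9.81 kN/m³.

V₁ = q/y₁ = 17.74/1.145 = 15.49 m/s. Fr₁ = V₁/√(g·y₁) = 15.49/√(9.81×1.145) = 4.623.
By Bélanger, y₂/y₁ = ½[√(1 + 8Fr₁²) − 1] = ½[√171.97 − 1] = 6.057.
y₂ = 6.057 × 1.145 = 6.935 m.
Head loss: ΔE = (y₂ − y₁)³/(4y₁y₂) = (6.935 − 1.145)³/(4×1.145×6.935) = 194.1/31.76 = 6.111 m.
Q = q·b = 17.74 × 2.69 = 47.72 m³/s. P = γ·Q·ΔE = 9.81 × 47.72 × 6.111 = 2861 kW.

P = 2861 kW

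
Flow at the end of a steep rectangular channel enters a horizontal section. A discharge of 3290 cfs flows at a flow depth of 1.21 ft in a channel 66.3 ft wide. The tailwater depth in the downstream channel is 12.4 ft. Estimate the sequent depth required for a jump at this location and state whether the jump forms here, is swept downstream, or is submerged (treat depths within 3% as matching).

q = Q/b = 3290/66.3 = 49.6 ft²/s; V₁ = q/y₁ = 41.0 ft/s. Fr₁ = V₁/√(g·y₁) = 6.57.
Bélanger equation: y₂/y₁ = ½[√(1 + 8Fr₁²) − 1] = ½[√346.3 − 1] = 8.81.
y₂ = 8.81 × 1.21 = 10.7 ft.
Tailwater y_tw = 12.4 ft: y_tw > y₂, so the jump is submerged.

y₂ = 10.7 ft; the jump is submerged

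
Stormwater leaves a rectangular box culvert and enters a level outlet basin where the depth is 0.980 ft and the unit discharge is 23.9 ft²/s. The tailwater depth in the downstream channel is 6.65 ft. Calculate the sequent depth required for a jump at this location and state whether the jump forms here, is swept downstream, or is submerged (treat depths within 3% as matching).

y₂ = 5.55 ft; the jump is submerged

V₁ = q/y₁ = 23.9/0.980 = 24.4 ft/s. Fr₁ = V₁/√(g·y₁) = 24.4/√(32.2×0.980) = 4.34.
Bélanger equation: y₂/y₁ = ½[√(1 + 8Fr₁²) − 1] = ½[√151.8 − 1] = 5.66.
y₂ = 5.66 × 0.980 = 5.55 ft.
Tailwater y_tw = 6.65 ft: y_tw > y₂, so the jump is submerged.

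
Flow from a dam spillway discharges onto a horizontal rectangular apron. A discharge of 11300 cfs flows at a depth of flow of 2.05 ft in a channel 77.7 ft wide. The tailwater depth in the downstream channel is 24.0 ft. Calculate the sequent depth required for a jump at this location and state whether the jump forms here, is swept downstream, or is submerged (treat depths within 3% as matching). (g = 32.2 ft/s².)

q = Q/b = 11300/77.7 = 145 ft²/s; V₁ = q/y₁ = 70.9 ft/s. Fr₁ = V₁/√(g·y₁) = 8.73.
Bélanger equation: y₂/y₁ = ½[√(1 + 8Fr₁²) − 1] = ½[√610.9 − 1] = 11.9.
y₂ = 11.9 × 2.05 = 24.3 ft.
Tailwater y_tw = 24.0 ft: y_tw ≈ y₂, so the jump forms here.

y₂ = 24.3 ft; the jump forms here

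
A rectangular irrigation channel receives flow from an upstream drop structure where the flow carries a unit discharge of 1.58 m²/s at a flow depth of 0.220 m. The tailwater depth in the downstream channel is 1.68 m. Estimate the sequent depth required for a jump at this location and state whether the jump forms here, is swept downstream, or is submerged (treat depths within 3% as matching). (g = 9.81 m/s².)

y₂ = 1.41 m; the jump is submerged

V₁ = q/y₁ = 1.58/0.220 = 7.18 m/s. Fr₁ = V₁/√(g·y₁) = 7.18/√(9.81×0.220) = 4.89.
Sequent-depth ratio: y₂/y₁ = ½[√(1 + 8Fr₁²) − 1] = ½[√192.2 − 1] = 6.43.
y₂ = 6.43 × 0.220 = 1.41 m.
Tailwater y_tw = 1.68 m: y_tw > y₂, so the jump is submerged.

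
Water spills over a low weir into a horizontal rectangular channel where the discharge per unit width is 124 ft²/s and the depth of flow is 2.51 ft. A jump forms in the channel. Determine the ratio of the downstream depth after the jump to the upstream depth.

V₁ = q/y₁ = 124/2.51 = 49.4 ft/s. Fr₁ = V₁/√(g·y₁) = 49.4/√(32.2×2.51) = 5.50.
Bélanger equation: y₂/y₁ = ½[√(1 + 8Fr₁²) − 1] = ½[√242.6 − 1] = 7.29.

y₂/y₁ = 7.29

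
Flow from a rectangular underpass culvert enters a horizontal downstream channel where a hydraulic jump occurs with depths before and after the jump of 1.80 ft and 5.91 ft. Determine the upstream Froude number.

Fr₁ = 2.65

For a rectangular channel the momentum equation gives q² = ½·g·y₁·y₂·(y₁ + y₂) = ½×32.2×1.80×5.91×7.71 = 1321.
q = √1321 = 36.3 ft²/s.
V₁ = q/y₁ = 20.2 ft/s; Fr₁ = V₁/√(g·y₁) = 2.65.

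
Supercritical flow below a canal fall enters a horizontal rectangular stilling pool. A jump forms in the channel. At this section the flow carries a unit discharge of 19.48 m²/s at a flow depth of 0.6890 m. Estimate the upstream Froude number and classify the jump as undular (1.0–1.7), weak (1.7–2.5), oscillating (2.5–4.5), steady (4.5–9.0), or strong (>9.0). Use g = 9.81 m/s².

Fr₁ = 10.87; strong jump

V₁ = q/y₁ = 19.48/0.6890 = 28.27 m/s. Fr₁ = V₁/√(g·y₁) = 28.27/√(9.81×0.6890) = 10.87.
Fr₁ = 10.87 lies in the strong range.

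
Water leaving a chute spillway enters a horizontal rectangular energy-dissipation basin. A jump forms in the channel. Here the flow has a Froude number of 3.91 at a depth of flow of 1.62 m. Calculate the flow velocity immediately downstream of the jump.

V₂ = 3.09 m/s

Fr₁ = 3.91 (given).
By Bélanger, y₂/y₁ = ½[√(1 + 8Fr₁²) − 1] = ½[√123.3 − 1] = 5.05.
y₂ = 5.05 × 1.62 = 8.18 m.
V₁ = Fr₁·√(g·y₁) = 3.91×√(9.81×1.62) = 15.6 m/s; q = V₁·y₁ = 25.3 m²/s.
V₂ = q/y₂ = 25.3/8.18 = 3.09 m/s.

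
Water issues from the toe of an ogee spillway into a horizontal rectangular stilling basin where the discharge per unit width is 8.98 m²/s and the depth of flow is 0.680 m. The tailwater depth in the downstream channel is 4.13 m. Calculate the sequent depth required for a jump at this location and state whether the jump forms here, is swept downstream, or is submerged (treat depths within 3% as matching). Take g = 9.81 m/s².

y₂ = 4.59 m; the jump is swept downstream

V₁ = q/y₁ = 8.98/0.680 = 13.2 m/s. Fr₁ = V₁/√(g·y₁) = 13.2/√(9.81×0.680) = 5.11.
By Bélanger, y₂/y₁ = ½[√(1 + 8Fr₁²) − 1] = ½[√210.1 − 1] = 6.75.
y₂ = 6.75 × 0.680 = 4.59 m.
Tailwater y_tw = 4.13 m: y_tw < y₂, so the jump is swept downstream.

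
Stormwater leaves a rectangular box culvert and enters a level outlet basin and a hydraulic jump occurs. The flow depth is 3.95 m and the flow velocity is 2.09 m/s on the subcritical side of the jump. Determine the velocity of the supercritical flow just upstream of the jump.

Fr₂ = V₂/√(g·y₂) = 2.09/√(9.81×3.95) = 0.336.
Applying the sequent-depth relation in reverse, y₁/y₂ = ½[√(1 + 8Fr₂²) − 1] = ½[√1.902 − 1] = 0.190.
y₁ = 0.190 × 3.95 = 0.749 m.
V₁ = q/y₁ = 8.26/0.749 = 11.0 m/s.

V₁ = 11.0 m/s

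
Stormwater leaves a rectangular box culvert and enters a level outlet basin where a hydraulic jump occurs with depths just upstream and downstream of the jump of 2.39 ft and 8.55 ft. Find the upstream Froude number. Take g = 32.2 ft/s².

For a rectangular channel the momentum equation gives q² = ½·g·y₁·y₂·(y₁ + y₂) = ½×32.2×2.39×8.55×10.9 = 3599.
q = √3599 = 60.0 ft²/s.
V₁ = q/y₁ = 25.1 ft/s; Fr₁ = V₁/√(g·y₁) = 2.86.

Fr₁ = 2.86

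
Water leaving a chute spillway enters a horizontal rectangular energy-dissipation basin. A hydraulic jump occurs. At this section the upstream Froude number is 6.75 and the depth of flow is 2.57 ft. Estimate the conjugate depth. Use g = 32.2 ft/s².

Fr₁ = 6.75 (given).
Bélanger equation: y₂/y₁ = ½[√(1 + 8Fr₁²) − 1] = ½[√365.5 − 1] = 9.06.
y₂ = 9.06 × 2.57 = 23.3 ft.

y₂ = 23.3 ft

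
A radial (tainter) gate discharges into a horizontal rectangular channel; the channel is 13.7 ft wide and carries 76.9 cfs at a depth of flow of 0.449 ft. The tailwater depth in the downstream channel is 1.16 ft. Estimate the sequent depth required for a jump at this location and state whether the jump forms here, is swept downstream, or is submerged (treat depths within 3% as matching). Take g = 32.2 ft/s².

q = Q/b = 76.9/13.7 = 5.61 ft²/s; V₁ = q/y₁ = 12.5 ft/s. Fr₁ = V₁/√(g·y₁) = 3.29.
From the momentum equation for a rectangular channel, y₂/y₁ = ½[√(1 + 8Fr₁²) − 1] = ½[√87.48 − 1] = 4.18.
y₂ = 4.18 × 0.449 = 1.88 ft.
Tailwater y_tw = 1.16 ft: y_tw < y₂, so the jump is swept downstream.

y₂ = 1.88 ft; the jump is swept downstream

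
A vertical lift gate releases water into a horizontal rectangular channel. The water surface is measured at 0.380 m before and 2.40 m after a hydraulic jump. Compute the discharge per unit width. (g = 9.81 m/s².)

For a rectangular channel the momentum equation gives q² = ½·g·y₁·y₂·(y₁ + y₂) = ½×9.81×0.380×2.40×2.78 = 12.4.
q = √12.4 = 3.53 m²/s.

q = 3.53 m²/s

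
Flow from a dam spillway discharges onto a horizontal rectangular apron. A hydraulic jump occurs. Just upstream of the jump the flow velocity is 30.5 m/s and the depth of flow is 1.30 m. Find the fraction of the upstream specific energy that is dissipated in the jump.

ΔE/E₁ = 0.683 (68.3%)

Fr₁ = V₁/√(g·y₁) = 30.5/√(9.81×1.30) = 8.54.
From the momentum equation for a rectangular channel, y₂/y₁ = ½[√(1 + 8Fr₁²) − 1] = ½[√584.5 − 1] = 11.6.
y₂ = 11.6 × 1.30 = 15.1 m.
E₁ = y₁ + V₁²/2g = 48.7 m. ΔE = (y₂ − y₁)³/(4y₁y₂) = 33.3 m. ΔE/E₁ = 33.3/48.7 = 0.683.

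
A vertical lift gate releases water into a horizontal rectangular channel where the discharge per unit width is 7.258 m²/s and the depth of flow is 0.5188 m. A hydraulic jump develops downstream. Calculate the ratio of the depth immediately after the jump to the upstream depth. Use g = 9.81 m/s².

y₂/y₁ = 8.284

V₁ = q/y₁ = 7.258/0.5188 = 13.99 m/s. Fr₁ = V₁/√(g·y₁) = 13.99/√(9.81×0.5188) = 6.201.
By Bélanger, y₂/y₁ = ½[√(1 + 8Fr₁²) − 1] = ½[√308.65 − 1] = 8.284.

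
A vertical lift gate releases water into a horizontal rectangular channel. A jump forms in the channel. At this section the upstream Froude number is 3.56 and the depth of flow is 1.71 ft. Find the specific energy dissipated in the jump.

Fr₁ = 3.56 (given).
Bélanger equation: y₂/y₁ = ½[√(1 + 8Fr₁²) − 1] = ½[√102.4 − 1] = 4.56.
y₂ = 4.56 × 1.71 = 7.80 ft.
Head loss: ΔE = (y₂ − y₁)³/(4y₁y₂) = (7.80 − 1.71)³/(4×1.71×7.80) = 225/53.3 = 4.23 ft.

ΔE = 4.23 ft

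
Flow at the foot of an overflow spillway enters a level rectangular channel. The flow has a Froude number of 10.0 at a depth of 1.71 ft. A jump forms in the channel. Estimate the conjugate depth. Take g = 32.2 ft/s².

y₂ = 23.3 ft

Fr₁ = 10.0 (given).
From the momentum equation for a rectangular channel, y₂/y₁ = ½[√(1 + 8Fr₁²) − 1] = ½[√801.0 − 1] = 13.7.
y₂ = 13.7 × 1.71 = 23.3 ft.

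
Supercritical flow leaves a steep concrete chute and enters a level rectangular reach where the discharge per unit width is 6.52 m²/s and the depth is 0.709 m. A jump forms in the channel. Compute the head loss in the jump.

ΔE = 1.64 m

V₁ = q/y₁ = 6.52/0.709 = 9.20 m/s. Fr₁ = V₁/√(g·y₁) = 9.20/√(9.81×0.709) = 3.49.
Conjugate-depth relation: y₂/y₁ = ½[√(1 + 8Fr₁²) − 1] = ½[√98.27 − 1] = 4.46.
y₂ = 4.46 × 0.709 = 3.16 m.
Head loss: ΔE = (y₂ − y₁)³/(4y₁y₂) = (3.16 − 0.709)³/(4×0.709×3.16) = 14.7/8.96 = 1.64 m.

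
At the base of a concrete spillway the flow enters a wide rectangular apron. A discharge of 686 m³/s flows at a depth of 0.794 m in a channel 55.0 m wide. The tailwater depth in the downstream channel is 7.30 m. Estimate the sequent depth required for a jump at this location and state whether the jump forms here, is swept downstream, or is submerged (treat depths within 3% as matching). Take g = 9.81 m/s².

y₂ = 5.94 m; the jump is submerged

q = Q/b = 686/55.0 = 12.5 m²/s; V₁ = q/y₁ = 15.7 m/s. Fr₁ = V₁/√(g·y₁) = 5.63.
From the momentum equation for a rectangular channel, y₂/y₁ = ½[√(1 + 8Fr₁²) − 1] = ½[√254.4 − 1] = 7.48.
y₂ = 7.48 × 0.794 = 5.94 m.
Tailwater y_tw = 7.30 m: y_tw > y₂, so the jump is submerged.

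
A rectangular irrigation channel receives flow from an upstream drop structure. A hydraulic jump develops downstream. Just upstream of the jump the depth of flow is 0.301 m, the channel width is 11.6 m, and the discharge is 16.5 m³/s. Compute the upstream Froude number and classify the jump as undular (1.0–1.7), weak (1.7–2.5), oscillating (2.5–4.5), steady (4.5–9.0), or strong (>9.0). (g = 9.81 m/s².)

q = Q/b = 16.5/11.6 = 1.42 m²/s; V₁ = q/y₁ = 4.73 m/s. Fr₁ = V₁/√(g·y₁) = 2.75.
Fr₁ = 2.75 lies in the oscillating range.

Fr₁ = 2.75; oscillating jump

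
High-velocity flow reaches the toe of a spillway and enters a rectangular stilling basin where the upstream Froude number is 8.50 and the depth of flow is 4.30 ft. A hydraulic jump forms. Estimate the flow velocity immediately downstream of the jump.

V₂ = 8.67 ft/s

Fr₁ = 8.50 (given).
Bélanger equation: y₂/y₁ = ½[√(1 + 8Fr₁²) − 1] = ½[√579.0 − 1] = 11.5.
y₂ = 11.5 × 4.30 = 49.6 ft.
V₁ = Fr₁·√(g·y₁) = 8.50×√(32.2×4.30) = 100 ft/s; q = V₁·y₁ = 430 ft²/s.
V₂ = q/y₂ = 430/49.6 = 8.67 ft/s.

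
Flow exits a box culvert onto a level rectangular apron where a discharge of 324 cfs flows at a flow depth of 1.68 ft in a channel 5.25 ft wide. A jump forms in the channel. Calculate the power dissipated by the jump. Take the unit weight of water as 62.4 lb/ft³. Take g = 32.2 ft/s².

P = 408 hp

q = Q/b = 324/5.25 = 61.7 ft²/s; V₁ = q/y₁ = 36.7 ft/s. Fr₁ = V₁/√(g·y₁) = 4.99.
Bélanger equation: y₂/y₁ = ½[√(1 + 8Fr₁²) − 1] = ½[√200.6 − 1] = 6.58.
y₂ = 6.58 × 1.68 = 11.1 ft.
Head loss: ΔE = (y₂ − y₁)³/(4y₁y₂) = (11.1 − 1.68)³/(4×1.68×11.1) = 824/74.3 = 11.1 ft.
P = γ·Q·ΔE/550 = 62.4 × 324 × 11.1 / 550 = 408 hp.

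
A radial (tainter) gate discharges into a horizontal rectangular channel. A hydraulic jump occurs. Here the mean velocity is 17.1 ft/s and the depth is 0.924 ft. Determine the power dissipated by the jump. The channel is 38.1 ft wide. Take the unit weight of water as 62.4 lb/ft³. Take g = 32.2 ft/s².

P = 103 hp

Fr₁ = V₁/√(g·y₁) = 17.1/√(32.2×0.924) = 3.13.
Sequent-depth ratio: y₂/y₁ = ½[√(1 + 8Fr₁²) − 1] = ½[√79.62 − 1] = 3.96.
y₂ = 3.96 × 0.924 = 3.66 ft.
Head loss: ΔE = (y₂ − y₁)³/(4y₁y₂) = (3.66 − 0.924)³/(4×0.924×3.66) = 20.5/13.5 = 1.51 ft.
q = V₁·y₁ = 17.1 × 0.924 = 15.8 ft²/s. Q = q·b = 15.8 × 38.1 = 602 cfs. P = γ·Q·ΔE/550 = 62.4 × 602 × 1.51 / 550 = 103 hp.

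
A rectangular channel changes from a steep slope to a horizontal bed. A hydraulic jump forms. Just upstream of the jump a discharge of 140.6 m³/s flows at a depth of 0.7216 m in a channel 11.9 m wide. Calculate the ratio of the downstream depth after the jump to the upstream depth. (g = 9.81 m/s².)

y₂/y₁ = 8.217

q = Q/b = 140.6/11.9 = 11.82 m²/s; V₁ = q/y₁ = 16.37 m/s. Fr₁ = V₁/√(g·y₁) = 6.154.
Conjugate-depth relation: y₂/y₁ = ½[√(1 + 8Fr₁²) − 1] = ½[√303.98 − 1] = 8.217.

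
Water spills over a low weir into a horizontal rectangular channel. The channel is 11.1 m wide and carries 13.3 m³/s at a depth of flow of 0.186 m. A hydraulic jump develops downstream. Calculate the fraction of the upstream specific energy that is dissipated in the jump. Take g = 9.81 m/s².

q = Q/b = 13.3/11.1 = 1.20 m²/s; V₁ = q/y₁ = 6.44 m/s. Fr₁ = V₁/√(g·y₁) = 4.77.
Sequent-depth ratio: y₂/y₁ = ½[√(1 + 8Fr₁²) − 1] = ½[√182.9 − 1] = 6.26.
y₂ = 6.26 × 0.186 = 1.16 m.
E₁ = y₁ + V₁²/2g = 2.30 m. ΔE = (y₂ − y₁)³/(4y₁y₂) = 1.08 m. ΔE/E₁ = 1.08/2.30 = 0.470.

ΔE/E₁ = 0.470 (47.0%)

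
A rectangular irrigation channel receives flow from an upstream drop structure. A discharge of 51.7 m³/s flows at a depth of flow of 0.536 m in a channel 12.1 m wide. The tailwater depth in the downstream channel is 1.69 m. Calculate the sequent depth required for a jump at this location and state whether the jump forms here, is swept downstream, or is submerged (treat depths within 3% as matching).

q = Q/b = 51.7/12.1 = 4.27 m²/s; V₁ = q/y₁ = 7.97 m/s. Fr₁ = V₁/√(g·y₁) = 3.48.
By Bélanger, y₂/y₁ = ½[√(1 + 8Fr₁²) − 1] = ½[√97.68 − 1] = 4.44.
y₂ = 4.44 × 0.536 = 2.38 m.
Tailwater y_tw = 1.69 m: y_tw < y₂, so the jump is swept downstream.

y₂ = 2.38 m; the jump is swept downstream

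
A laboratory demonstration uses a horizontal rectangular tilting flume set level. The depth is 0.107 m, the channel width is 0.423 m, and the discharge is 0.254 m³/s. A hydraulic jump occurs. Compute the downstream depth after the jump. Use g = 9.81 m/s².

q = Q/b = 0.254/0.423 = 0.600 m²/s; V₁ = q/y₁ = 5.61 m/s. Fr₁ = V₁/√(g·y₁) = 5.48.
Sequent-depth ratio: y₂/y₁ = ½[√(1 + 8Fr₁²) − 1] = ½[√241.0 − 1] = 7.26.
y₂ = 7.26 × 0.107 = 0.777 m.

y₂ = 0.777 m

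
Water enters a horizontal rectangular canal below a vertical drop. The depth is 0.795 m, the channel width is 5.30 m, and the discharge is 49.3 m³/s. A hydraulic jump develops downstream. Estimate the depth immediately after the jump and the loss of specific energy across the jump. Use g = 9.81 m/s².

y₂ = 4.33 m; ΔE = 3.21 m

q = Q/b = 49.3/5.30 = 9.30 m²/s; V₁ = q/y₁ = 11.7 m/s. Fr₁ = V₁/√(g·y₁) = 4.19.
Bélanger equation: y₂/y₁ = ½[√(1 + 8Fr₁²) − 1] = ½[√141.4 − 1] = 5.45.
y₂ = 5.45 × 0.795 = 4.33 m.
Head loss: ΔE = (y₂ − y₁)³/(4y₁y₂) = (4.33 − 0.795)³/(4×0.795×4.33) = 44.2/13.8 = 3.21 m.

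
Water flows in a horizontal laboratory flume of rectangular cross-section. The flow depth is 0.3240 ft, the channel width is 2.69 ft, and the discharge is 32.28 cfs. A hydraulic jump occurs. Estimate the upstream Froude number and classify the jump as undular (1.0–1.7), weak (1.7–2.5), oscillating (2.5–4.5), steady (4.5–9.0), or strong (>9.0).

q = Q/b = 32.28/2.69 = 12.00 ft²/s; V₁ = q/y₁ = 37.04 ft/s. Fr₁ = V₁/√(g·y₁) = 11.47.
Fr₁ = 11.47 lies in the strong range.

Fr₁ = 11.47; strong jump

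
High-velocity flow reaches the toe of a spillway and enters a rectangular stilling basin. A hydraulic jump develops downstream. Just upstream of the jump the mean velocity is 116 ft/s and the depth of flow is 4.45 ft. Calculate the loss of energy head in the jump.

Fr₁ = V₁/√(g·y₁) = 116/√(32.2×4.45) = 9.69.
Bélanger equation: y₂/y₁ = ½[√(1 + 8Fr₁²) − 1] = ½[√752.3 − 1] = 13.2.
y₂ = 13.2 × 4.45 = 58.8 ft.
q = V₁·y₁ = 116 × 4.45 = 516 ft²/s. V₂ = q/y₂ = 516/58.8 = 8.78 ft/s. E₁ = y₁ + V₁²/2g = 213 ft; E₂ = y₂ + V₂²/2g = 60.0 ft. ΔE = E₁ − E₂ = 153 ft.

ΔE = 153 ft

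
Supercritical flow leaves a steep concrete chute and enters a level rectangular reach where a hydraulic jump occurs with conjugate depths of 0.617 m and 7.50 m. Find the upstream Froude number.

Fr₁ = 8.94

For a rectangular channel the momentum equation gives q² = ½·g·y₁·y₂·(y₁ + y₂) = ½×9.81×0.617×7.50×8.12 = 184.
q = √184 = 13.6 m²/s.
V₁ = q/y₁ = 22.0 m/s; Fr₁ = V₁/√(g·y₁) = 8.94.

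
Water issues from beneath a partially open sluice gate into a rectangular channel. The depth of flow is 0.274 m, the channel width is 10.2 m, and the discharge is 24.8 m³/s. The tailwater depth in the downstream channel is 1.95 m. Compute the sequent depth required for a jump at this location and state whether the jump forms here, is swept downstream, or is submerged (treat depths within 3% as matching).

q = Q/b = 24.8/10.2 = 2.43 m²/s; V₁ = q/y₁ = 8.87 m/s. Fr₁ = V₁/√(g·y₁) = 5.41.
From the momentum equation for a rectangular channel, y₂/y₁ = ½[√(1 + 8Fr₁²) − 1] = ½[√235.4 − 1] = 7.17.
y₂ = 7.17 × 0.274 = 1.96 m.
Tailwater y_tw = 1.95 m: y_tw ≈ y₂, so the jump forms here.

y₂ = 1.96 m; the jump forms here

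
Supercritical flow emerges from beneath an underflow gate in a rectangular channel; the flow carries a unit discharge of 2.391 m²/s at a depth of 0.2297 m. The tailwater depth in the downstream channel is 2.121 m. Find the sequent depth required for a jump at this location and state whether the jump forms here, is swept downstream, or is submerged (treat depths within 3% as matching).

y₂ = 2.141 m; the jump forms here

V₁ = q/y₁ = 2.391/0.2297 = 10.41 m/s. Fr₁ = V₁/√(g·y₁) = 10.41/√(9.81×0.2297) = 6.934.
From the momentum equation for a rectangular channel, y₂/y₁ = ½[√(1 + 8Fr₁²) − 1] = ½[√385.68 − 1] = 9.319.
y₂ = 9.319 × 0.2297 = 2.141 m.
Tailwater y_tw = 2.121 m: y_tw ≈ y₂, so the jump forms here.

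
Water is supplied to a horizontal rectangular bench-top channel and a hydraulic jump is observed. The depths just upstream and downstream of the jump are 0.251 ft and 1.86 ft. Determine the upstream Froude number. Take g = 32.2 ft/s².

Fr₁ = 5.58

For a rectangular channel the momentum equation gives q² = ½·g·y₁·y₂·(y₁ + y₂) = ½×32.2×0.251×1.86×2.11 = 15.9.
q = √15.9 = 3.98 ft²/s.
V₁ = q/y₁ = 15.9 ft/s; Fr₁ = V₁/√(g·y₁) = 5.58.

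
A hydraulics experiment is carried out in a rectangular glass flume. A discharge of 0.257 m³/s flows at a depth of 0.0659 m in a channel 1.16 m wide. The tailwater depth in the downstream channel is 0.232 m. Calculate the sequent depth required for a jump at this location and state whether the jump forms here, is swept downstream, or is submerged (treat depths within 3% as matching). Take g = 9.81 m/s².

y₂ = 0.358 m; the jump is swept downstream

q = Q/b = 0.257/1.16 = 0.222 m²/s; V₁ = q/y₁ = 3.36 m/s. Fr₁ = V₁/√(g·y₁) = 4.18.
Sequent-depth ratio: y₂/y₁ = ½[√(1 + 8Fr₁²) − 1] = ½[√140.9 − 1] = 5.43.
y₂ = 5.43 × 0.0659 = 0.358 m.
Tailwater y_tw = 0.232 m: y_tw < y₂, so the jump is swept downstream.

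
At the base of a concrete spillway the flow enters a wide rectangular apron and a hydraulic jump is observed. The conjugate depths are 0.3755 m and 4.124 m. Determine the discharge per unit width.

For a rectangular channel the momentum equation gives q² = ½·g·y₁·y₂·(y₁ + y₂) = ½×9.81×0.3755×4.124×4.499 = 34.18.
q = √34.18 = 5.846 m²/s.

q = 5.846 m²/s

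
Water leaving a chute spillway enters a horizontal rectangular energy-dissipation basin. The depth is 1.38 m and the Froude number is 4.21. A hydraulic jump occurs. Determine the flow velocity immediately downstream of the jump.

V₂ = 2.83 m/s

Fr₁ = 4.21 (given).
Sequent-depth ratio: y₂/y₁ = ½[√(1 + 8Fr₁²) − 1] = ½[√142.8 − 1] = 5.47.
y₂ = 5.47 × 1.38 = 7.56 m.
V₁ = Fr₁·√(g·y₁) = 4.21×√(9.81×1.38) = 15.5 m/s; q = V₁·y₁ = 21.4 m²/s.
V₂ = q/y₂ = 21.4/7.56 = 2.83 m/s.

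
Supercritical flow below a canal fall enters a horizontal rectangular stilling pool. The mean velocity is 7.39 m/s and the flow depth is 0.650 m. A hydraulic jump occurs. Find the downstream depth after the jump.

y₂ = 2.38 m

Fr₁ = V₁/√(g·y₁) = 7.39/√(9.81×0.650) = 2.93.
Sequent-depth ratio: y₂/y₁ = ½[√(1 + 8Fr₁²) − 1] = ½[√69.52 − 1] = 3.67.
y₂ = 3.67 × 0.650 = 2.38 m.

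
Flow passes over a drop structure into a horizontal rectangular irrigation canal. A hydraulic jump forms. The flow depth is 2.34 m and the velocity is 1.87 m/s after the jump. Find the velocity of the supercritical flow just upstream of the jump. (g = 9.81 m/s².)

V₁ = 7.64 m/s

Fr₂ = V₂/√(g·y₂) = 1.87/√(9.81×2.34) = 0.390.
Applying the sequent-depth relation in reverse, y₁/y₂ = ½[√(1 + 8Fr₂²) − 1] = ½[√2.219 − 1] = 0.245.
y₁ = 0.245 × 2.34 = 0.573 m.
V₁ = q/y₁ = 4.38/0.573 = 7.64 m/s.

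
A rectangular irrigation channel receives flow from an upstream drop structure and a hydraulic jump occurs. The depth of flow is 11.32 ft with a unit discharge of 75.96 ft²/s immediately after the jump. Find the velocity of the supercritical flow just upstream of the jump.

V₁ = 32.73 ft/s

V₂ = q/y₂ = 75.96/11.32 = 6.710 ft/s; Fr₂ = V₂/√(g·y₂) = 0.3515.
The Bélanger relation is symmetric: y₁/y₂ = ½[√(1 + 8Fr₂²) − 1] = ½[√1.9882 − 1] = 0.2050.
y₁ = 0.2050 × 11.32 = 2.321 ft.
V₁ = q/y₁ = 75.96/2.321 = 32.73 ft/s.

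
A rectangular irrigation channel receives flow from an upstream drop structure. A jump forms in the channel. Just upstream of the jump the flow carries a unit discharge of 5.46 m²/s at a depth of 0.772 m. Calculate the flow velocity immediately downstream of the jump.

V₁ = q/y₁ = 5.46/0.772 = 7.07 m/s. Fr₁ = V₁/√(g·y₁) = 7.07/√(9.81×0.772) = 2.57.
By Bélanger, y₂/y₁ = ½[√(1 + 8Fr₁²) − 1] = ½[√53.84 − 1] = 3.17.
y₂ = 3.17 × 0.772 = 2.45 m.
V₂ = q/y₂ = 5.46/2.45 = 2.23 m/s.

V₂ = 2.23 m/s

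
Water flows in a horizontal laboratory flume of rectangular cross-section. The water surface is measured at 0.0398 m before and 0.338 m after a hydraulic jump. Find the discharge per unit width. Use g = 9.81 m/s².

q = 0.158 m²/s

For a rectangular channel the momentum equation gives q² = ½·g·y₁·y₂·(y₁ + y₂) = ½×9.81×0.0398×0.338×0.378 = 0.0249.
q = √0.0249 = 0.158 m²/s.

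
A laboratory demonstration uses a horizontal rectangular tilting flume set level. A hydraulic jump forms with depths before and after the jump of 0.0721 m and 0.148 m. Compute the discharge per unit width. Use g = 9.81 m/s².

For a rectangular channel the momentum equation gives q² = ½·g·y₁·y₂·(y₁ + y₂) = ½×9.81×0.0721×0.148×0.220 = 0.0115.
q = √0.0115 = 0.107 m²/s.

q = 0.107 m²/s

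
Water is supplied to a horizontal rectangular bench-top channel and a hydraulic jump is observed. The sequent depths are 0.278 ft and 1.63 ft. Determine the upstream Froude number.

Fr₁ = 4.49

For a rectangular channel the momentum equation gives q² = ½·g·y₁·y₂·(y₁ + y₂) = ½×32.2×0.278×1.63×1.91 = 13.9.
q = √13.9 = 3.73 ft²/s.
V₁ = q/y₁ = 13.4 ft/s; Fr₁ = V₁/√(g·y₁) = 4.49.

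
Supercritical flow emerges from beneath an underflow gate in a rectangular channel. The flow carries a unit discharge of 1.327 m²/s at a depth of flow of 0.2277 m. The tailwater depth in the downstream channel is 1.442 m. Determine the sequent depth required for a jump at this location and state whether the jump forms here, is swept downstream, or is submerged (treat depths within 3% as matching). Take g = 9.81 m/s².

V₁ = q/y₁ = 1.327/0.2277 = 5.828 m/s. Fr₁ = V₁/√(g·y₁) = 5.828/√(9.81×0.2277) = 3.899.
Conjugate-depth relation: y₂/y₁ = ½[√(1 + 8Fr₁²) − 1] = ½[√122.64 − 1] = 5.037.
y₂ = 5.037 × 0.2277 = 1.147 m.
Tailwater y_tw = 1.442 m: y_tw > y₂, so the jump is submerged.

y₂ = 1.147 m; the jump is submerged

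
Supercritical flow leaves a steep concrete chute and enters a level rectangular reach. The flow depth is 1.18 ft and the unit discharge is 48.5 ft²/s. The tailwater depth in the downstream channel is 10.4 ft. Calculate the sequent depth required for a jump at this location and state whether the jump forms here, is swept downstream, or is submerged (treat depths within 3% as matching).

y₂ = 10.6 ft; the jump forms here

V₁ = q/y₁ = 48.5/1.18 = 41.1 ft/s. Fr₁ = V₁/√(g·y₁) = 41.1/√(32.2×1.18) = 6.67.
Bélanger equation: y₂/y₁ = ½[√(1 + 8Fr₁²) − 1] = ½[√356.7 − 1] = 8.94.
y₂ = 8.94 × 1.18 = 10.6 ft.
Tailwater y_tw = 10.4 ft: y_tw ≈ y₂, so the jump forms here.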